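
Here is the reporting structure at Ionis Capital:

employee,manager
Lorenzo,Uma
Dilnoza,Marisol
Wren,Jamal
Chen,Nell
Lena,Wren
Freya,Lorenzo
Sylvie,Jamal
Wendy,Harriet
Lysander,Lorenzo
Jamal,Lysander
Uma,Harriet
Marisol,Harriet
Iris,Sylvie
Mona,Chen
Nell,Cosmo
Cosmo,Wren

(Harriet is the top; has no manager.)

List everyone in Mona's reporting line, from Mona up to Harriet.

Mona reports to Chen. Chen reports to Nell. Nell reports to Cosmo. Cosmo reports to Wren. Wren reports to Jamal. Jamal reports to Lysander. Lysander reports to Lorenzo. Lorenzo reports to Uma. Uma reports to Harriet. Harriet is at the top.

Mona -> Chen -> Nell -> Cosmo -> Wren -> Jamal -> Lysander -> Lorenzo -> Uma -> Harriet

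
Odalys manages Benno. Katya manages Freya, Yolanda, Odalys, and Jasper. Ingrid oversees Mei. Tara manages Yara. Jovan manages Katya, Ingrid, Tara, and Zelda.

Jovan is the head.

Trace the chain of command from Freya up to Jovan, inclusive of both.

Freya -> Katya -> Jovan

Freya reports to Katya. Katya reports to Jovan. Jovan is at the top.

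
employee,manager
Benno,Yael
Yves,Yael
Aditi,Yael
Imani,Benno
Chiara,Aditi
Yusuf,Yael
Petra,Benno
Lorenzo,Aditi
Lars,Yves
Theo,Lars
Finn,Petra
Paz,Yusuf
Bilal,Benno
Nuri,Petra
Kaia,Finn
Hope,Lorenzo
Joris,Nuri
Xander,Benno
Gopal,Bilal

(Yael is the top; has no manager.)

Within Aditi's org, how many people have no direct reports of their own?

2

The people in Aditi's organization with no one reporting to them are Hope, Chiara. That is 2.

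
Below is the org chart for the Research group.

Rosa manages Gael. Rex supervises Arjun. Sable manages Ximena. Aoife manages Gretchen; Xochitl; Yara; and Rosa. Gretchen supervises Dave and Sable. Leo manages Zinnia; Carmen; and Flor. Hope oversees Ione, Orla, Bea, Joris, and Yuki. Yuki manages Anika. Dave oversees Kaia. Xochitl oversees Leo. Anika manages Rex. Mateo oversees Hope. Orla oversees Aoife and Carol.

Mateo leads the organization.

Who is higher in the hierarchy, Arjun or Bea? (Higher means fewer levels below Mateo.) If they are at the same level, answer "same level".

Bea

Arjun is 5 levels below Mateo; Bea is 2. Bea is higher.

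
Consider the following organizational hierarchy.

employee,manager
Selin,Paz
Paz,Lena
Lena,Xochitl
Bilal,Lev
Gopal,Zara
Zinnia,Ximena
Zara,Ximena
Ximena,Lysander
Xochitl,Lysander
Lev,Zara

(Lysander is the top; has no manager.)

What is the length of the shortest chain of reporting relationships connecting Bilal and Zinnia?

Bilal is 3 levels below Ximena, and Zinnia is 1 level below Ximena (their lowest common manager). The shortest path runs up from Bilal to Ximena and back down to Zinnia: 3 + 1 = 4 links.

4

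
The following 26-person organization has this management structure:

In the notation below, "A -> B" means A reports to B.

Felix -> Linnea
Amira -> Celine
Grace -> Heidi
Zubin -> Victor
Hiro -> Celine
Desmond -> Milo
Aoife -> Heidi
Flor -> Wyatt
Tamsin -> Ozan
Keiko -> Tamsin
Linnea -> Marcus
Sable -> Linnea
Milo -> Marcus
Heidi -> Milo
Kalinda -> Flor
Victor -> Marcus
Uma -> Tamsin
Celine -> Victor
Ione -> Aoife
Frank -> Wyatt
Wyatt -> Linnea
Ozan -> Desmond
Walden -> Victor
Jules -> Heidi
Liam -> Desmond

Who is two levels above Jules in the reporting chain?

Jules reports to Heidi, and Heidi reports to Milo. So Jules's skip-level manager is Milo.

Milo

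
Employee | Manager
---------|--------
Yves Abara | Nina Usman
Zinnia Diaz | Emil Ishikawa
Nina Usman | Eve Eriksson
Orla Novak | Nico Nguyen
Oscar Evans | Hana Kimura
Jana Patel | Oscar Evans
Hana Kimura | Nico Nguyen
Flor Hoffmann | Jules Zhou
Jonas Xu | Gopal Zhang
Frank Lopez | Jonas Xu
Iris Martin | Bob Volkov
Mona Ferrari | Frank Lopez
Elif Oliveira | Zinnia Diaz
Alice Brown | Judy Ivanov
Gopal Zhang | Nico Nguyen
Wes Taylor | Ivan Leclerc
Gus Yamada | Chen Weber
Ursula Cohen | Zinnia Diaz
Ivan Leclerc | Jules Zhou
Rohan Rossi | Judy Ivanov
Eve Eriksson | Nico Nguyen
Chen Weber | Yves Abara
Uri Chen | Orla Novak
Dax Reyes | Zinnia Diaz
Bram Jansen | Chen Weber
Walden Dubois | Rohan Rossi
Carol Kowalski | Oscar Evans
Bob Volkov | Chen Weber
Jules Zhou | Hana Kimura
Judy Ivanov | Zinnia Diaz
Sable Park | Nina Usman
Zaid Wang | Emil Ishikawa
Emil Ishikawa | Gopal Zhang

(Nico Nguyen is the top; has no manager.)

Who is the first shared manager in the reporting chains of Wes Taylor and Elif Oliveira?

Wes Taylor's chain of managers is Ivan Leclerc, Jules Zhou, Hana Kimura, Nico Nguyen. Elif Oliveira's chain of managers is Zinnia Diaz, Emil Ishikawa, Gopal Zhang, Nico Nguyen. The first manager that appears in both chains is Nico Nguyen.

Nico Nguyen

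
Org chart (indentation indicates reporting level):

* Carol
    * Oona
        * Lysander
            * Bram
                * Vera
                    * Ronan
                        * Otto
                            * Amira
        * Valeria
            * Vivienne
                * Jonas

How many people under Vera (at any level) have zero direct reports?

1

The only person in Vera's organization with no one reporting to them is Amira. That is 1.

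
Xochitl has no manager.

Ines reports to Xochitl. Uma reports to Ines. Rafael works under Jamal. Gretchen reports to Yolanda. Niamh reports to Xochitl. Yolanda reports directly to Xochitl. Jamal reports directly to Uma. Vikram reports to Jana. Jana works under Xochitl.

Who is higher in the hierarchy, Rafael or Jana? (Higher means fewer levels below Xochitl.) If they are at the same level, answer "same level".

Jana

Rafael is 4 levels below Xochitl; Jana is 1. Jana is higher.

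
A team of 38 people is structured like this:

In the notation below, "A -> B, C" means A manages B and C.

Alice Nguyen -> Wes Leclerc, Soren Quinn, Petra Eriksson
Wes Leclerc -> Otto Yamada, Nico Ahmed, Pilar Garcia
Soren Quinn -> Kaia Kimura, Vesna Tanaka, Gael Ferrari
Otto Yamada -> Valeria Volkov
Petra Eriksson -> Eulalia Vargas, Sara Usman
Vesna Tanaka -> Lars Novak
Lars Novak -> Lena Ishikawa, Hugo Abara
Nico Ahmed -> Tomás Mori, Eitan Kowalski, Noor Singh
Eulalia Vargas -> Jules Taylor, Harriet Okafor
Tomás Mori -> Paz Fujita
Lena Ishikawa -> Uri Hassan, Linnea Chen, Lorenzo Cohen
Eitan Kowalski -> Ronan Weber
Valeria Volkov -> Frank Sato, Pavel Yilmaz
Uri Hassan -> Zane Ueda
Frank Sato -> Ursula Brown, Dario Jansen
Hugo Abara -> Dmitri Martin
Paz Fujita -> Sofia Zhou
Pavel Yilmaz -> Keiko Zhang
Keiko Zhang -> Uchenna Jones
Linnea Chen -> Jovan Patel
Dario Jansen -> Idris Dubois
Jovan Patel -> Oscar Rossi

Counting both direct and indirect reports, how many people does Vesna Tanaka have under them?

Vesna Tanaka directly manages Lars Novak. Under Lars Novak: Hugo Abara, Dmitri Martin, Lena Ishikawa, Lorenzo Cohen, Linnea Chen, Jovan Patel, Oscar Rossi, Uri Hassan, Zane Ueda (9). That's 10 in total.

10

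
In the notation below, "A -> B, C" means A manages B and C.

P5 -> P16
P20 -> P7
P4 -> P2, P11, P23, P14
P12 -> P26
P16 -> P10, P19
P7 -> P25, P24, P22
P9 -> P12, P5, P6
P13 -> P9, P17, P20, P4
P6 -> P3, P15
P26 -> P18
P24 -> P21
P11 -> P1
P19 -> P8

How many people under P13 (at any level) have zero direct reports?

The people in P13's organization with no one reporting to them are P14, P23, P1, P2, P22, P21, P25, P17, P15, P3, P8, P10, P18. That is 13.

13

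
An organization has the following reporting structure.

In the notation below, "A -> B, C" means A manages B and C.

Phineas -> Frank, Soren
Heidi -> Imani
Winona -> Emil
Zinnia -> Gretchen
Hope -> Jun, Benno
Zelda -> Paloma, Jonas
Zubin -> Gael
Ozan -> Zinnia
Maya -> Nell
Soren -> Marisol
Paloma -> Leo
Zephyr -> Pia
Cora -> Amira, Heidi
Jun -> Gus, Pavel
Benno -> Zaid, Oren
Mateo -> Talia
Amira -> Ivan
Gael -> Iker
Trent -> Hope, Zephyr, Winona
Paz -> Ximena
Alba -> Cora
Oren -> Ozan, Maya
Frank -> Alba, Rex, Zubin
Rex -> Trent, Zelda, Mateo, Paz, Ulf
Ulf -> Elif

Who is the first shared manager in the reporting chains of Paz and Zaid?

Paz's chain of managers is Rex, Frank, Phineas. Zaid's chain of managers is Benno, Hope, Trent, Rex, Frank, Phineas. The first manager that appears in both chains is Rex.

Rex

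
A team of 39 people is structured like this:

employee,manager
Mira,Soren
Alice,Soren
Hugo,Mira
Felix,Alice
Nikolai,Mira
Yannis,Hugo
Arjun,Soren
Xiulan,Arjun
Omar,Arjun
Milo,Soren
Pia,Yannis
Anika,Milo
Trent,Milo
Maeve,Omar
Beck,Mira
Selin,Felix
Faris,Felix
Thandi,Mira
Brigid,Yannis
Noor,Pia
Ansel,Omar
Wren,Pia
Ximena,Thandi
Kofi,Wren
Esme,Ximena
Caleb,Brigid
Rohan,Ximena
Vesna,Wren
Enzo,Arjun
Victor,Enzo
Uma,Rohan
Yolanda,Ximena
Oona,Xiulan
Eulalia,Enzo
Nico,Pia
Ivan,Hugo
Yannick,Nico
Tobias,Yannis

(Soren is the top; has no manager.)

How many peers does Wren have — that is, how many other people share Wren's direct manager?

2

Wren reports to Pia. Pia's other direct reports are Noor, Nico — 2 peers.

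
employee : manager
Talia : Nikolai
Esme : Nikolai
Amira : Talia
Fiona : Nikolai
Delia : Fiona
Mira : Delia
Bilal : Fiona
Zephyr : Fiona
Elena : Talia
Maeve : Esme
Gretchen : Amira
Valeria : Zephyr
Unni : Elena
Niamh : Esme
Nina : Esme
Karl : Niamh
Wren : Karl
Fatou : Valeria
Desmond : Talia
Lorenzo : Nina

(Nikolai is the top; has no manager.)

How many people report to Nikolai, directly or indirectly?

Nikolai directly manages Talia, Esme, Fiona. Under Talia: Desmond, Elena, Unni, Amira, Gretchen (5). Under Esme: Nina, Lorenzo, Niamh, Karl, Wren, Maeve (6). Under Fiona: Zephyr, Valeria, Fatou, Bilal, Delia, Mira (6). So Nikolai's organization is 3 direct reports plus everyone under them: 6 + 7 + 7 = 20.

20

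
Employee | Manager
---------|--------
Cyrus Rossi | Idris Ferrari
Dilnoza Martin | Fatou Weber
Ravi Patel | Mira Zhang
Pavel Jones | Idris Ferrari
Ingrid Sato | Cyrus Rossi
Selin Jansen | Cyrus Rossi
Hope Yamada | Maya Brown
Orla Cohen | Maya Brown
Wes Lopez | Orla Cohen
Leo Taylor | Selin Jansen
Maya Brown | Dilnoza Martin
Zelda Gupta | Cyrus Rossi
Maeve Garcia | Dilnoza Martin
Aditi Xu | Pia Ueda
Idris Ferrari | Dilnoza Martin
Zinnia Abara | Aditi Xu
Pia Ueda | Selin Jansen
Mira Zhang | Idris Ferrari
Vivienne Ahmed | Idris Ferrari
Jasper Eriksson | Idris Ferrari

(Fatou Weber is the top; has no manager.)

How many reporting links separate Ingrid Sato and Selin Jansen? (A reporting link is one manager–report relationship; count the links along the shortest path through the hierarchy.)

2

Ingrid Sato is 1 level below Cyrus Rossi, and Selin Jansen is 1 level below Cyrus Rossi (their lowest common manager). The shortest path runs up from Ingrid Sato to Cyrus Rossi and back down to Selin Jansen: 1 + 1 = 2 links.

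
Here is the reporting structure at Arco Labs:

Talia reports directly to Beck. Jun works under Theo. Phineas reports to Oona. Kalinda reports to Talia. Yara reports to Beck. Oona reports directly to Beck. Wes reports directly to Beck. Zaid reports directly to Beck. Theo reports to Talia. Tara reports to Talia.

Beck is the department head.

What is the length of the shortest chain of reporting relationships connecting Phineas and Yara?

Phineas is 2 levels below Beck, and Yara is 1 level below Beck (their lowest common manager). The shortest path runs up from Phineas to Beck and back down to Yara: 2 + 1 = 3 links.

3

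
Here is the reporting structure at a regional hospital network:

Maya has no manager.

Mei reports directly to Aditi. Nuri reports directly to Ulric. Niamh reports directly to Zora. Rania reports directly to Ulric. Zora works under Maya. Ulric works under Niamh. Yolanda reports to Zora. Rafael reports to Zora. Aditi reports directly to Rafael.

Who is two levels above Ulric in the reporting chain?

Zora

Ulric reports to Niamh, and Niamh reports to Zora. So Ulric's skip-level manager is Zora.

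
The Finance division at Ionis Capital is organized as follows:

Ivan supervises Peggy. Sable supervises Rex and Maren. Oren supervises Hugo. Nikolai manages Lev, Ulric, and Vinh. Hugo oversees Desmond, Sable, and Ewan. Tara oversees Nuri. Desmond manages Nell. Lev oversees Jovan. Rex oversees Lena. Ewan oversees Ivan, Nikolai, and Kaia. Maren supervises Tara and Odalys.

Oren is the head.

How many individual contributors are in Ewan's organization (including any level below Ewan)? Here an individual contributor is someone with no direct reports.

The people in Ewan's organization with no one reporting to them are Kaia, Vinh, Ulric, Jovan, Peggy. That is 5.

5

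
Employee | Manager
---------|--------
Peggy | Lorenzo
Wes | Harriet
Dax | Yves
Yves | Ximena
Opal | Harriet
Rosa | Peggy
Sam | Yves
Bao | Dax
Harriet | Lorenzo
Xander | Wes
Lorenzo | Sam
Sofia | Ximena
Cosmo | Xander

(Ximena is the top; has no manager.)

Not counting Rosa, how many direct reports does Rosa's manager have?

0

Rosa reports to Peggy, and Peggy has no other direct reports. Rosa has 0 peers.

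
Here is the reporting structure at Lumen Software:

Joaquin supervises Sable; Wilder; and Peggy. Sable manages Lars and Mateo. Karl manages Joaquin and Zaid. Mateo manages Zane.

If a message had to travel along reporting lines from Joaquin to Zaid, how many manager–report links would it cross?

Joaquin is 1 level below Karl, and Zaid is 1 level below Karl (their lowest common manager). The shortest path runs up from Joaquin to Karl and back down to Zaid: 1 + 1 = 2 links.

2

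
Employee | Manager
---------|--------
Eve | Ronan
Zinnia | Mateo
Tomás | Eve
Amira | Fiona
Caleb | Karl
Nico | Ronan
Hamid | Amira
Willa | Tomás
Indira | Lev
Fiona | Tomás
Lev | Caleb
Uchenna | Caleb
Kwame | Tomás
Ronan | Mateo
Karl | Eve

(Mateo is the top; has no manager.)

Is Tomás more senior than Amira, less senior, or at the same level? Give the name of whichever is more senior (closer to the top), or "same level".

Tomás is 3 levels below Mateo; Amira is 5. Tomás is higher.

Tomás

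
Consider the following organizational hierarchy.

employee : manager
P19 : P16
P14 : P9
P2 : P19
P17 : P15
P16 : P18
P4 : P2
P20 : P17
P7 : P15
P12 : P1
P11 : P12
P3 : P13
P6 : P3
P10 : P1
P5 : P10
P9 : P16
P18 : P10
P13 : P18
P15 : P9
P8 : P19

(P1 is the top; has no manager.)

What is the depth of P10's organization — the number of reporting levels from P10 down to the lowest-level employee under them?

6

The longest chain under P10 runs P10 → P18 → P16 → P9 → P15 → P17 → P20, which is 6 levels below P10.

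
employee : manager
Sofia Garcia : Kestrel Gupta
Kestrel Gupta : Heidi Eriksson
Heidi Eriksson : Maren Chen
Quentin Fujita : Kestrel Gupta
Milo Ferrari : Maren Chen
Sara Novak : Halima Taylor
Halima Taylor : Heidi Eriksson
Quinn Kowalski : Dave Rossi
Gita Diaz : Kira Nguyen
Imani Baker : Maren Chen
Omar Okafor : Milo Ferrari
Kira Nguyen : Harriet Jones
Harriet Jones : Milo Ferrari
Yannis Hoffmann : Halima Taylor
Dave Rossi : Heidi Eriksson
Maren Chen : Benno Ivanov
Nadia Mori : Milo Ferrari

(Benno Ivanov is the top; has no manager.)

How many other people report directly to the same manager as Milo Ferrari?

2

Milo Ferrari reports to Maren Chen. Maren Chen's other direct reports are Heidi Eriksson, Imani Baker — 2 peers.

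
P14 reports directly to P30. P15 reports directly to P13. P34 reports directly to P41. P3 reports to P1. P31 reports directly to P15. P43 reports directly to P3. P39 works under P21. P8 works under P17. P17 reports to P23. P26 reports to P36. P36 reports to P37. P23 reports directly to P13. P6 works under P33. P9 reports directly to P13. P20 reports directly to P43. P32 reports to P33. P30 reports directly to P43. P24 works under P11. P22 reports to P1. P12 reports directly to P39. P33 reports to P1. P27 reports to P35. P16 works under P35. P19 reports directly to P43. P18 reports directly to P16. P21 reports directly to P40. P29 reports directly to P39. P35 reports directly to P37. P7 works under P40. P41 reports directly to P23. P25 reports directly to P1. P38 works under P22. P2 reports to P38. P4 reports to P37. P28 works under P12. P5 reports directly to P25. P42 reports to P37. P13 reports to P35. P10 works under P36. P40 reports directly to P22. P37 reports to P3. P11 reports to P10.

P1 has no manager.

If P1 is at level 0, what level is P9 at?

Chain from P9 up to P1: P9 → P13 → P35 → P37 → P3 → P1. That is 5 steps up, so P9 is 5 levels below P1.

5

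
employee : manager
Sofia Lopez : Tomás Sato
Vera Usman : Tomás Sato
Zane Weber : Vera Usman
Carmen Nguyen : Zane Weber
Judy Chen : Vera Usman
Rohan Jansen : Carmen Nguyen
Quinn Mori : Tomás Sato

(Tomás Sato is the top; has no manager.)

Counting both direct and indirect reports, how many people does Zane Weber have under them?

2

Zane Weber directly manages Carmen Nguyen. Under Carmen Nguyen: Rohan Jansen (1). That's 2 in total.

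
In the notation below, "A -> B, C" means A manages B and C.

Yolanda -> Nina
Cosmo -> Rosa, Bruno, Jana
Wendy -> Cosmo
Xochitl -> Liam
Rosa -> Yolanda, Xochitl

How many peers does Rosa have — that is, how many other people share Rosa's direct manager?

Rosa reports to Cosmo. Cosmo's other direct reports are Bruno, Jana — 2 peers.

2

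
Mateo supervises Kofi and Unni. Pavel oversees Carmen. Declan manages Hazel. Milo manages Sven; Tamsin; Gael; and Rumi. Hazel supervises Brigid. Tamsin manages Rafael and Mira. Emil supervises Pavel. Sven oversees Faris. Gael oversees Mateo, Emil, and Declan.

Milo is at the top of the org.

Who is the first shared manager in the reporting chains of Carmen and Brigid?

Gael

Carmen's chain of managers is Pavel, Emil, Gael, Milo. Brigid's chain of managers is Hazel, Declan, Gael, Milo. The first manager that appears in both chains is Gael.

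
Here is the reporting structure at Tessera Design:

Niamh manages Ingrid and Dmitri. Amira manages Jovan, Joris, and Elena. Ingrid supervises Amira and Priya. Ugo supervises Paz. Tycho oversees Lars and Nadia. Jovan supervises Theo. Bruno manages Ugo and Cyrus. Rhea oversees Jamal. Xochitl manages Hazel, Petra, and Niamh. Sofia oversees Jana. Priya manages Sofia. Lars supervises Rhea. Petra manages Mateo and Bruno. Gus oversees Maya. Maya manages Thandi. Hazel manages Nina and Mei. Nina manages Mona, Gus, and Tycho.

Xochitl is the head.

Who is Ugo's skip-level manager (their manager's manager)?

Petra

Ugo reports to Bruno, and Bruno reports to Petra. So Ugo's skip-level manager is Petra.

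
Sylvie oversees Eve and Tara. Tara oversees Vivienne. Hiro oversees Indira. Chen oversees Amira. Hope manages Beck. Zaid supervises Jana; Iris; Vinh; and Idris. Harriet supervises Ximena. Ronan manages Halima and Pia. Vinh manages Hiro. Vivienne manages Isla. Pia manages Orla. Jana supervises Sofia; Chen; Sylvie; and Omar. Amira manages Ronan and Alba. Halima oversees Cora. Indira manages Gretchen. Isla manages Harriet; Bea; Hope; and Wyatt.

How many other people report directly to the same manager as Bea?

Bea reports to Isla. Isla's other direct reports are Hope, Harriet, Wyatt — 3 peers.

3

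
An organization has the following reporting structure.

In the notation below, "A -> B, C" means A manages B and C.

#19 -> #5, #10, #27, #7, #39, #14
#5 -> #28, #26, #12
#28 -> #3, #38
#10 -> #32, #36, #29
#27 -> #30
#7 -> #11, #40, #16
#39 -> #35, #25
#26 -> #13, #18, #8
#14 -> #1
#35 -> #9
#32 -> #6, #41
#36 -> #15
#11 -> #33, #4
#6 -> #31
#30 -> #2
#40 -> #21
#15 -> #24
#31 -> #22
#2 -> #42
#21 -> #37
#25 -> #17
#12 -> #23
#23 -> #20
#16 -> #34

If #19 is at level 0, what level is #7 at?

1

Chain from #7 up to #19: #7 → #19. That is 1 step up, so #7 is 1 level below #19.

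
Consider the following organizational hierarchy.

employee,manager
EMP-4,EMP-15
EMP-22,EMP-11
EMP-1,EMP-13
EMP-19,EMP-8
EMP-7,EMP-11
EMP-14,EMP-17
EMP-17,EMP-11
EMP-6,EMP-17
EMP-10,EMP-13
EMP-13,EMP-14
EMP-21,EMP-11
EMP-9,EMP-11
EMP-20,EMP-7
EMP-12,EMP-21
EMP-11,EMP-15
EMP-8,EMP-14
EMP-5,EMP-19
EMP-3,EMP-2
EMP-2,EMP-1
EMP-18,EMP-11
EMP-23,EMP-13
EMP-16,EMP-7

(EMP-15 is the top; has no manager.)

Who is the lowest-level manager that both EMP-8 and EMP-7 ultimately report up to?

EMP-8's chain of managers is EMP-14, EMP-17, EMP-11, EMP-15. EMP-7's chain of managers is EMP-11, EMP-15. The first manager that appears in both chains is EMP-11.

EMP-11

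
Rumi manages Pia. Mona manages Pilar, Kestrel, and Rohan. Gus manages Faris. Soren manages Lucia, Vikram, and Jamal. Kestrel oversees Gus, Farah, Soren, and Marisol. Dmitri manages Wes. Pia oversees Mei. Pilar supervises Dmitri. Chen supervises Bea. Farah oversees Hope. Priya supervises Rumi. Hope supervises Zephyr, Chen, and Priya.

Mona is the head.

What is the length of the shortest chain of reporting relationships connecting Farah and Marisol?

Farah is 1 level below Kestrel, and Marisol is 1 level below Kestrel (their lowest common manager). The shortest path runs up from Farah to Kestrel and back down to Marisol: 1 + 1 = 2 links.

2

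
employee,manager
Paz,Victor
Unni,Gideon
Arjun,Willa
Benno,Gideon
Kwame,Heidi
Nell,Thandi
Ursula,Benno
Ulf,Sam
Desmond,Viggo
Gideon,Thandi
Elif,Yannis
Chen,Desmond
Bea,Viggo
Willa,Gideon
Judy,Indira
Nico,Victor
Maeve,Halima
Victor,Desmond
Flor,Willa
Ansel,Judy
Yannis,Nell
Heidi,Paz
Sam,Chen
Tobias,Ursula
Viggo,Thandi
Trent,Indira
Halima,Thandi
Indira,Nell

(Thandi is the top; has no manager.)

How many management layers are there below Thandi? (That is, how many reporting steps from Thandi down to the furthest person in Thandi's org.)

The longest chain under Thandi runs Thandi → Viggo → Desmond → Victor → Paz → Heidi → Kwame, which is 6 levels below Thandi.

6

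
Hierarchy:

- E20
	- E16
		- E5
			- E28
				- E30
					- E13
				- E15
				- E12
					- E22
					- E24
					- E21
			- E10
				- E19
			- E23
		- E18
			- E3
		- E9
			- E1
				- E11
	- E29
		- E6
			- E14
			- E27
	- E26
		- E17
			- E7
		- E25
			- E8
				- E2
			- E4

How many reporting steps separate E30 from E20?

4

Chain from E30 up to E20: E30 → E28 → E5 → E16 → E20. That is 4 steps up, so E30 is 4 levels below E20.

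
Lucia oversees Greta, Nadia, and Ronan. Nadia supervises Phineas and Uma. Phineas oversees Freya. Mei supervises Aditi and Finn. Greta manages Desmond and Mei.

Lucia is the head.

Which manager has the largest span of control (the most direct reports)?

Direct-report counts: Lucia has 3; Nadia has 2; Phineas has 1; Greta has 2; Mei has 2. The largest is 3, held by Lucia.

Lucia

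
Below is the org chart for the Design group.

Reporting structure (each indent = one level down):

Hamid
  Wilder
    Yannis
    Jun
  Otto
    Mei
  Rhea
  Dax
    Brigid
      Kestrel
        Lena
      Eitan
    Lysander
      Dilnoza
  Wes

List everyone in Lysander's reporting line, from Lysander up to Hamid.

Lysander reports to Dax. Dax reports to Hamid. Hamid is at the top.

Lysander -> Dax -> Hamid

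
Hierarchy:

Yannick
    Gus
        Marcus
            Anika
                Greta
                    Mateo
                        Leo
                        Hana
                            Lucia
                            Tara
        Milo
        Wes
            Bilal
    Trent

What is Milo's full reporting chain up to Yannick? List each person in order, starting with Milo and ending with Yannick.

Milo -> Gus -> Yannick

Milo reports to Gus. Gus reports to Yannick. Yannick is at the top.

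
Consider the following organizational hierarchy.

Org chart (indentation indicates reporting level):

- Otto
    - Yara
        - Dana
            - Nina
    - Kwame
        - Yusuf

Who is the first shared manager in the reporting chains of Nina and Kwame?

Nina's chain of managers is Dana, Yara, Otto. Kwame's chain of managers is Otto. The first manager that appears in both chains is Otto.

Otto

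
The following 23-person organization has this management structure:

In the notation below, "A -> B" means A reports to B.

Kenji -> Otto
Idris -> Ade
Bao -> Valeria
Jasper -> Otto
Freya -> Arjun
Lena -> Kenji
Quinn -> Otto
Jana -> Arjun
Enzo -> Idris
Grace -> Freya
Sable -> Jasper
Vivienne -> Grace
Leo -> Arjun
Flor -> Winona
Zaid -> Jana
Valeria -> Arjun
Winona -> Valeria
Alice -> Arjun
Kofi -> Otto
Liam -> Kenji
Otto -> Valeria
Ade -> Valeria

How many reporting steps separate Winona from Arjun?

2

Chain from Winona up to Arjun: Winona → Valeria → Arjun. That is 2 steps up, so Winona is 2 levels below Arjun.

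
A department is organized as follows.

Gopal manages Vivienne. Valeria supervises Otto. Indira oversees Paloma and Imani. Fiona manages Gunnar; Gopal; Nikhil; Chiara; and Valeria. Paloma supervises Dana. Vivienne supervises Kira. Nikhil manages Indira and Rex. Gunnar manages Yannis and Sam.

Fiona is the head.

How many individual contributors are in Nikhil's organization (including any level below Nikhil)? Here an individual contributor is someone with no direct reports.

The people in Nikhil's organization with no one reporting to them are Rex, Imani, Dana. That is 3.

3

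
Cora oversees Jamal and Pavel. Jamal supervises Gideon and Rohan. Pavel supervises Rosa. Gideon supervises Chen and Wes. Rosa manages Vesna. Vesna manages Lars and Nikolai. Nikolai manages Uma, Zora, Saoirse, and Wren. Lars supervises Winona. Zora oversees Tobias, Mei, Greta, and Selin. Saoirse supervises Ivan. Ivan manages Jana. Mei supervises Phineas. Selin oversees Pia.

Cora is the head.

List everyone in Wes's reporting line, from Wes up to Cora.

Wes -> Gideon -> Jamal -> Cora

Wes reports to Gideon. Gideon reports to Jamal. Jamal reports to Cora. Cora is at the top.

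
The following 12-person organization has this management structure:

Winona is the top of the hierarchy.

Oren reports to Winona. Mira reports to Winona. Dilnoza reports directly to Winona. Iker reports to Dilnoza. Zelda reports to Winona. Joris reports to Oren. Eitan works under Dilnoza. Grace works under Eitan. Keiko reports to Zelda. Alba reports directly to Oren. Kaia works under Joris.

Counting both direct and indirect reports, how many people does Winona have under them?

Winona directly manages Oren, Mira, Dilnoza, Zelda. Under Oren: Alba, Joris, Kaia (3). Mira has no reports. Under Dilnoza: Eitan, Grace, Iker (3). Under Zelda: Keiko (1). So Winona's organization is 4 direct reports plus everyone under them: 4 + 1 + 4 + 2 = 11.

11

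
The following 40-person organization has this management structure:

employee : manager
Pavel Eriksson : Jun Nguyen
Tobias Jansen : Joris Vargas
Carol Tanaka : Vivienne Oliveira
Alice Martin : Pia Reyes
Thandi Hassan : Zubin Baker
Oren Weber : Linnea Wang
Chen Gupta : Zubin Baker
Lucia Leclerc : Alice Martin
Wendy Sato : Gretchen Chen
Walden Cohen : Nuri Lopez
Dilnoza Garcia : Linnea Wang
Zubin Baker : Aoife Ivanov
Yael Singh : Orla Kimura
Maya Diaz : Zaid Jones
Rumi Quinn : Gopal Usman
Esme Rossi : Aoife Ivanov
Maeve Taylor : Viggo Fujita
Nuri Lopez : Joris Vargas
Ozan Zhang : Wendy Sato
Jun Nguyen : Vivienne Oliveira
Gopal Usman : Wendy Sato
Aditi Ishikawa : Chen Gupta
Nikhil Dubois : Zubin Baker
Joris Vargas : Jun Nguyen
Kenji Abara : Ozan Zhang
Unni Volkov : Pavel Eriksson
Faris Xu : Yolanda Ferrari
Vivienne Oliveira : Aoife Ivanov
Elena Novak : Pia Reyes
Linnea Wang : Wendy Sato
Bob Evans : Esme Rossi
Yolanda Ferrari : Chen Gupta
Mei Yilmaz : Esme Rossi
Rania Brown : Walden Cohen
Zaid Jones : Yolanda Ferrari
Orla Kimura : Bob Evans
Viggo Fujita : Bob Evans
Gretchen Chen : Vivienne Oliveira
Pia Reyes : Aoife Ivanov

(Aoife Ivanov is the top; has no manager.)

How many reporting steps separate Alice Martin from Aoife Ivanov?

Chain from Alice Martin up to Aoife Ivanov: Alice Martin → Pia Reyes → Aoife Ivanov. That is 2 steps up, so Alice Martin is 2 levels below Aoife Ivanov.

2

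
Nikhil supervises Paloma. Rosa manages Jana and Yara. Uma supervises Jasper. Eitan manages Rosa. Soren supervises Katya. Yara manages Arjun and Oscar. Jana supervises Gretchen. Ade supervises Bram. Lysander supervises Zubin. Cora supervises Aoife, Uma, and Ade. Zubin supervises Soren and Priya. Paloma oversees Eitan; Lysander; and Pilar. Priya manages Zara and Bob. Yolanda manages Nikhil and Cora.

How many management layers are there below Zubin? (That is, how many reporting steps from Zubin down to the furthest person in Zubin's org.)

2

The longest chain under Zubin runs Zubin → Soren → Katya, which is 2 levels below Zubin.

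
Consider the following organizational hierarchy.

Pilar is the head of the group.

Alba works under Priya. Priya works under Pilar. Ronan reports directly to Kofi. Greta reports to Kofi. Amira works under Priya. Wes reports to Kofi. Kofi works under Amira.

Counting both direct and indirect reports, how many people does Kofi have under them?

3

Kofi directly manages Wes, Greta, Ronan. Wes has no reports. Greta has no reports. Ronan has no reports. So Kofi's organization is 3 direct reports plus everyone under them: 1 + 1 + 1 = 3.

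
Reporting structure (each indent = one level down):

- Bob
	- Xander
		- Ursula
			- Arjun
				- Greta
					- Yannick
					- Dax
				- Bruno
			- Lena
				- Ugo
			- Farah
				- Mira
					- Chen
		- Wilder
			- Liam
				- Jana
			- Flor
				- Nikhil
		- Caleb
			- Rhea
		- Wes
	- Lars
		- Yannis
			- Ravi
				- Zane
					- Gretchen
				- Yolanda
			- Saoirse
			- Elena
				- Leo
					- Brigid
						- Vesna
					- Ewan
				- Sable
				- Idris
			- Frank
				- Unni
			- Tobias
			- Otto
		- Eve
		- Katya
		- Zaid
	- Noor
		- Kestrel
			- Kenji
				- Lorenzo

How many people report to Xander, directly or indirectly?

Xander directly manages Ursula, Wilder, Caleb, Wes. Under Ursula: Farah, Mira, Chen, Lena, Ugo, Arjun, Bruno, Greta, Dax, Yannick (10). Under Wilder: Flor, Nikhil, Liam, Jana (4). Under Caleb: Rhea (1). Wes has no reports. So Xander's organization is 4 direct reports plus everyone under them: 11 + 5 + 2 + 1 = 19.

19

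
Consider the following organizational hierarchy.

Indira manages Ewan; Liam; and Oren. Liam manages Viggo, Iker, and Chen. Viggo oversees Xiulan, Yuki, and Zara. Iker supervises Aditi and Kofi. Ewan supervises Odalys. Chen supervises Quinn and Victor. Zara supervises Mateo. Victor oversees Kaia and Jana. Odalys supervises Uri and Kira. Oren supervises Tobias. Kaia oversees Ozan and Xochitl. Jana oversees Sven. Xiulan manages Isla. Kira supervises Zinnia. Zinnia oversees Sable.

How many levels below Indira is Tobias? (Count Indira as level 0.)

2

Chain from Tobias up to Indira: Tobias → Oren → Indira. That is 2 steps up, so Tobias is 2 levels below Indira.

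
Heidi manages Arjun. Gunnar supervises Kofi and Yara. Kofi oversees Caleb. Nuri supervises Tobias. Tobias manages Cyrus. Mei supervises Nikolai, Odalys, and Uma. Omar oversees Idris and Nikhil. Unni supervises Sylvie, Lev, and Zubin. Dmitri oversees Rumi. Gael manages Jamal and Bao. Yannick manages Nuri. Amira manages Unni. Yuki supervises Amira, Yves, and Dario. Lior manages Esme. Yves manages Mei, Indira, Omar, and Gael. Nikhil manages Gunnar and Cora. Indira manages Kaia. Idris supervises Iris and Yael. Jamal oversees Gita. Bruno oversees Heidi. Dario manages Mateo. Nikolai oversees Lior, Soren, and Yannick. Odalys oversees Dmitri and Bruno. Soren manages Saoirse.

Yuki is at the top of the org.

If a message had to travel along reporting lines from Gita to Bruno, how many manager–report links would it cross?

Gita is 3 levels below Yves, and Bruno is 3 levels below Yves (their lowest common manager). The shortest path runs up from Gita to Yves and back down to Bruno: 3 + 3 = 6 links.

6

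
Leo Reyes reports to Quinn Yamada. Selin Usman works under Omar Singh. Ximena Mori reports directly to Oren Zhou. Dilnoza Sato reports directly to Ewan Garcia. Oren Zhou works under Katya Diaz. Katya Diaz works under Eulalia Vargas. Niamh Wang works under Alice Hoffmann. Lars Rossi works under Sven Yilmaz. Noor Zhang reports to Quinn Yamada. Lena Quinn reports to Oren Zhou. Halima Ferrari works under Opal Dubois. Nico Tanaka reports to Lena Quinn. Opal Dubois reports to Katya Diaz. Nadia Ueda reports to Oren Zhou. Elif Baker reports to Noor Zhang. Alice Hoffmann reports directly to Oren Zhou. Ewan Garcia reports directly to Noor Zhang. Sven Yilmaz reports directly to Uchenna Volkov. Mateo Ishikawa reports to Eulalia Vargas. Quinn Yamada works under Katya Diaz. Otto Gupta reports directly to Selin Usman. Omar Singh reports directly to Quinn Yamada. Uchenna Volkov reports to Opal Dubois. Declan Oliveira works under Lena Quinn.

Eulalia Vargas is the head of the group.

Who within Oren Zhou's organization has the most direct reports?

Oren Zhou

Direct-report counts within Oren Zhou's organization: Oren Zhou has 4; Lena Quinn has 2; Alice Hoffmann has 1. The largest is 4, held by Oren Zhou.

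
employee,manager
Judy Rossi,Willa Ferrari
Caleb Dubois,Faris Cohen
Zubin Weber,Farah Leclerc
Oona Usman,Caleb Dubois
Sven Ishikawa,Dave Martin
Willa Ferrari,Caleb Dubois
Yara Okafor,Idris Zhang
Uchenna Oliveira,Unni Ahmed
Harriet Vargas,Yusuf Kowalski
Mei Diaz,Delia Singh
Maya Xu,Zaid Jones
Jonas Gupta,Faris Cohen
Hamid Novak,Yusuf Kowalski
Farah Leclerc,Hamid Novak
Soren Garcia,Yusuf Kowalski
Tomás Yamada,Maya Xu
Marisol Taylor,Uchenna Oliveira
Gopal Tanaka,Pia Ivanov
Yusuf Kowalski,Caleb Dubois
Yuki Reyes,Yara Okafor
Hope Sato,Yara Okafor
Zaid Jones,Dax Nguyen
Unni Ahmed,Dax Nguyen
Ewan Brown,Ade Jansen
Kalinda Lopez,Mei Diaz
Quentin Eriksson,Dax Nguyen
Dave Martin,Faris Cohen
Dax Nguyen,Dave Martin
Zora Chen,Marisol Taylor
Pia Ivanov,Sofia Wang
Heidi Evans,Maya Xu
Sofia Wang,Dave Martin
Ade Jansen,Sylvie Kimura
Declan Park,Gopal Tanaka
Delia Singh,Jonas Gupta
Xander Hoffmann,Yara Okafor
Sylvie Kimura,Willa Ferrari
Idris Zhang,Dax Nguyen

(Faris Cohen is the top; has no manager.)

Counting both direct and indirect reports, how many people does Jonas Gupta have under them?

Jonas Gupta directly manages Delia Singh. Under Delia Singh: Mei Diaz, Kalinda Lopez (2). That's 3 in total.

3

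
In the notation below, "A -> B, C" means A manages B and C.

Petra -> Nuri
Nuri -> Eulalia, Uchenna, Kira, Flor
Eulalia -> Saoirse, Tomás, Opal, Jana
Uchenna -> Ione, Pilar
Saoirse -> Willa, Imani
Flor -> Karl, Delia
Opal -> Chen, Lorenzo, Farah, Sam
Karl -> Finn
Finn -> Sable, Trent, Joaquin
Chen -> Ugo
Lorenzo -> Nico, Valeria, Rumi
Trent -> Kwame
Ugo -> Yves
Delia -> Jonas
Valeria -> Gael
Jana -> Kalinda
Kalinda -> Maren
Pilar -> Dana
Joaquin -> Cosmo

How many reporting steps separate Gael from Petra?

6

Chain from Gael up to Petra: Gael → Valeria → Lorenzo → Opal → Eulalia → Nuri → Petra. That is 6 steps up, so Gael is 6 levels below Petra.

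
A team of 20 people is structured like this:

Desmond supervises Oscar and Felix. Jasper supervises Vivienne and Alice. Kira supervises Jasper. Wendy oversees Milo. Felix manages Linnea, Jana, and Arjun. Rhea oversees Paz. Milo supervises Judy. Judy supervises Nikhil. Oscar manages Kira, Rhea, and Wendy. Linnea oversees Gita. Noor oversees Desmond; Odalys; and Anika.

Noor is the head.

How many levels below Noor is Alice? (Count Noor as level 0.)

Chain from Alice up to Noor: Alice → Jasper → Kira → Oscar → Desmond → Noor. That is 5 steps up, so Alice is 5 levels below Noor.

5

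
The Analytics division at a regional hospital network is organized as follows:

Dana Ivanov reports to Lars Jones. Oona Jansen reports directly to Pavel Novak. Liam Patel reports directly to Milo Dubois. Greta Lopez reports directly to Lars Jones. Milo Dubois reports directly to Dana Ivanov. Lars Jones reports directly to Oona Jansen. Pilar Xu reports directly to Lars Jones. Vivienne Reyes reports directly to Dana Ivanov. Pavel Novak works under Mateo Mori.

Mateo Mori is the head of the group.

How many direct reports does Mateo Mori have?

1

Mateo Mori directly manages Pavel Novak. That is 1 direct report.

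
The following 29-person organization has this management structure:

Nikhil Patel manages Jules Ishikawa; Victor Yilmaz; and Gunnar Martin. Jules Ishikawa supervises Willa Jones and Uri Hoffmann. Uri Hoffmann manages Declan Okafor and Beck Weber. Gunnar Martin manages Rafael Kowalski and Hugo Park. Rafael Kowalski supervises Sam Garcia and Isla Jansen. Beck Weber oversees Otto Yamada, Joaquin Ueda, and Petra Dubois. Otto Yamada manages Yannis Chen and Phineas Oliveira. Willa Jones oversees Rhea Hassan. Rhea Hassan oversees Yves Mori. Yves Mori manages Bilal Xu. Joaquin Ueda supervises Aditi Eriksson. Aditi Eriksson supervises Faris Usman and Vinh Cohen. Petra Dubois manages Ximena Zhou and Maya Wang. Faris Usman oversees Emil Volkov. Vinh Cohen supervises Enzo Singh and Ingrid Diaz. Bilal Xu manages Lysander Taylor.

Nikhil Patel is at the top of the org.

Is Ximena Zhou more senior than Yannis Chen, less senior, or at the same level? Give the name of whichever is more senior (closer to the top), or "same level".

same level

Both Ximena Zhou and Yannis Chen are 5 levels below Nikhil Patel.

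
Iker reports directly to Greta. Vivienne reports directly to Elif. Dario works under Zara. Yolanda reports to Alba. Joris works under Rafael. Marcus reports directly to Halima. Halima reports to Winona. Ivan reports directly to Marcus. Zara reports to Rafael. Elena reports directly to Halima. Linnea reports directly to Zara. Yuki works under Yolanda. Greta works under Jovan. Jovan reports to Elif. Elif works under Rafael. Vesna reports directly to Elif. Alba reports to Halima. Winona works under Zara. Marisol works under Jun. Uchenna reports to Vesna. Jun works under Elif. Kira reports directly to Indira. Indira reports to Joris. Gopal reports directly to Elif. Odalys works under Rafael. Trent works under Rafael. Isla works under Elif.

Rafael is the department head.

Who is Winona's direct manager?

Zara

Winona reports directly to Zara.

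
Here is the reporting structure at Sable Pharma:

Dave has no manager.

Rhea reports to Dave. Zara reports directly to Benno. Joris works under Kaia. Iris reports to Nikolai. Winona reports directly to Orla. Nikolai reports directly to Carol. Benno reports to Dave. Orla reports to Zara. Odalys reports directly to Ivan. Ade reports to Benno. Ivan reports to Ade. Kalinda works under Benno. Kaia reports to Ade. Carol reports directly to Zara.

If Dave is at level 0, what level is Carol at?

Chain from Carol up to Dave: Carol → Zara → Benno → Dave. That is 3 steps up, so Carol is 3 levels below Dave.

3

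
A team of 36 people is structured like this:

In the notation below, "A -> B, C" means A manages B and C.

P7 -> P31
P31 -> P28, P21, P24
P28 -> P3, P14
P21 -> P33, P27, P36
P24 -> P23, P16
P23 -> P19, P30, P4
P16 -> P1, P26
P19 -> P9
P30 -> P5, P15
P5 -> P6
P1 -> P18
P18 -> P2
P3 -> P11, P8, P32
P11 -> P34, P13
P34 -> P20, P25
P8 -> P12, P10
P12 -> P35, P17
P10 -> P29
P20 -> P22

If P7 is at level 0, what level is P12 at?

5

Chain from P12 up to P7: P12 → P8 → P3 → P28 → P31 → P7. That is 5 steps up, so P12 is 5 levels below P7.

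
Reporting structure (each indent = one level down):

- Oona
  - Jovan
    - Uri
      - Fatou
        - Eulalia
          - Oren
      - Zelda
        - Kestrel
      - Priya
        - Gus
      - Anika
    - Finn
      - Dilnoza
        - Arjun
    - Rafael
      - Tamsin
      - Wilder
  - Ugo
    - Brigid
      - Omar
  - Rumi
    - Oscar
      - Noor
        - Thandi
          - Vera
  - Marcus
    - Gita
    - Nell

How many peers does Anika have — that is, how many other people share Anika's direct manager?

3

Anika reports to Uri. Uri's other direct reports are Fatou, Zelda, Priya — 3 peers.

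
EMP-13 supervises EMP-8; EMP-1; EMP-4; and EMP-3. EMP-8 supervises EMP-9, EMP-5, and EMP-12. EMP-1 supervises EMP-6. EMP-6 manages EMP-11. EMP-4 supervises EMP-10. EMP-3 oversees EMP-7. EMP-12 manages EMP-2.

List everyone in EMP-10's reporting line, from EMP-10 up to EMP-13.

EMP-10 -> EMP-4 -> EMP-13

EMP-10 reports to EMP-4. EMP-4 reports to EMP-13. EMP-13 is at the top.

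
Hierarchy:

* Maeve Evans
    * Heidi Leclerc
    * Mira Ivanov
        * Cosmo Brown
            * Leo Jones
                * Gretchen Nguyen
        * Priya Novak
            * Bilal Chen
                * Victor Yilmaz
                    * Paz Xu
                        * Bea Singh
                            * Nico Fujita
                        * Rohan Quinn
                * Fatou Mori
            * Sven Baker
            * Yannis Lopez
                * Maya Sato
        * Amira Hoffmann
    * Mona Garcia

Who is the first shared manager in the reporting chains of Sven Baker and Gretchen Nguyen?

Sven Baker's chain of managers is Priya Novak, Mira Ivanov, Maeve Evans. Gretchen Nguyen's chain of managers is Leo Jones, Cosmo Brown, Mira Ivanov, Maeve Evans. The first manager that appears in both chains is Mira Ivanov.

Mira Ivanov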